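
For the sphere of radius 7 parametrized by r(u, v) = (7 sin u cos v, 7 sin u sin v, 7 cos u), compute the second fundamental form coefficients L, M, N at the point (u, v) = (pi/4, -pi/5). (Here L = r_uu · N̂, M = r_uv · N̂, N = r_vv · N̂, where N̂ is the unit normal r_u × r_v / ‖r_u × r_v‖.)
L = -7;  M = 0;  N = -7/2

Compute the unit normal N̂(u, v) = (sin(u)^2*cos(v)/Abs(sin(u)), sin(u)^2*sin(v)/Abs(sin(u)), sin(2*u)/(2*Abs(sin(u)))), and the second partials r_uu, r_uv, r_vv. Take dot products:
  L(u, v) = r_uu · N̂ = -7*sin(u)/Abs(sin(u)),
  M(u, v) = r_uv · N̂ = 0,
  N(u, v) = r_vv · N̂ = -7*sin(u)^3/Abs(sin(u)).
Evaluating at (u, v) = (pi/4, -pi/5):
  L = -7, M = 0, N = -7/2.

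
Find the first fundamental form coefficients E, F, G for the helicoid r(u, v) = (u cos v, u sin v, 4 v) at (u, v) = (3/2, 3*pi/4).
E = 1;  F = 0;  G = 73/4

Partials: r_u = (cos(v), sin(v), 0), r_v = (-u*sin(v), u*cos(v), 4). As functions of (u, v):
  E = r_u · r_u = 1,
  F = r_u · r_v = 0,
  G = r_v · r_v = u^2 + 16.
Evaluating at (u, v) = (3/2, 3*pi/4): E = 1, F = 0, G = 73/4.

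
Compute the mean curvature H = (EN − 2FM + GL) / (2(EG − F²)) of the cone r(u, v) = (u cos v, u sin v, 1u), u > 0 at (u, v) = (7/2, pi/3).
H = sqrt(2)/14

With E = 2, F = 0, G = u^2, L = 0, M = 0, N = sqrt(2)*u^2/(2*Abs(u)), assemble
  H = (EN − 2FM + GL) / (2(EG − F²)) = sqrt(2)/(4*Abs(u)).
At (u, v) = (7/2, pi/3): H = sqrt(2)/14.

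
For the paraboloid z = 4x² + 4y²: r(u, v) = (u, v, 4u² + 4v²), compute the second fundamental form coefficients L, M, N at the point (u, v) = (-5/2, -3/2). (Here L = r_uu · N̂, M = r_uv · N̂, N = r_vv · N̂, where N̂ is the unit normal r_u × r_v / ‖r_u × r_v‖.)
L = 8*sqrt(545)/545;  M = 0;  N = 8*sqrt(545)/545

Compute the unit normal N̂(u, v) = (-8*u/sqrt(64*u^2 + 64*v^2 + 1), -8*v/sqrt(64*u^2 + 64*v^2 + 1), 1/sqrt(64*u^2 + 64*v^2 + 1)), and the second partials r_uu, r_uv, r_vv. Take dot products:
  L(u, v) = r_uu · N̂ = 8/sqrt(64*u^2 + 64*v^2 + 1),
  M(u, v) = r_uv · N̂ = 0,
  N(u, v) = r_vv · N̂ = 8/sqrt(64*u^2 + 64*v^2 + 1).
Evaluating at (u, v) = (-5/2, -3/2):
  L = 8*sqrt(545)/545, M = 0, N = 8*sqrt(545)/545.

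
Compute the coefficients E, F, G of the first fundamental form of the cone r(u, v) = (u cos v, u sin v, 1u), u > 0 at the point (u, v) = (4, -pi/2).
E = 2;  F = 0;  G = 16

Partials: r_u = (cos(v), sin(v), 1), r_v = (-u*sin(v), u*cos(v), 0). As functions of (u, v):
  E = r_u · r_u = 2,
  F = r_u · r_v = 0,
  G = r_v · r_v = u^2.
Evaluating at (u, v) = (4, -pi/2): E = 2, F = 0, G = 16.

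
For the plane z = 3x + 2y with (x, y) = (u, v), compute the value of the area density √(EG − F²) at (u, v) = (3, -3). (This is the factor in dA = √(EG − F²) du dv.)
√(EG − F²)|_{(3, -3)} = sqrt(14)

E = 10, F = 6, G = 5, so EG − F² = 14. Taking the positive square root: √(EG − F²) = sqrt(14). At (u, v) = (3, -3): sqrt(14).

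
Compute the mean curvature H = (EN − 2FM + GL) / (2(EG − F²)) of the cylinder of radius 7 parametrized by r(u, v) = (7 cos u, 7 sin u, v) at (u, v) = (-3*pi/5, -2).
H = -1/14

With E = 49, F = 0, G = 1, L = -7, M = 0, N = 0, assemble
  H = (EN − 2FM + GL) / (2(EG − F²)) = -1/14.
At (u, v) = (-3*pi/5, -2): H = -1/14.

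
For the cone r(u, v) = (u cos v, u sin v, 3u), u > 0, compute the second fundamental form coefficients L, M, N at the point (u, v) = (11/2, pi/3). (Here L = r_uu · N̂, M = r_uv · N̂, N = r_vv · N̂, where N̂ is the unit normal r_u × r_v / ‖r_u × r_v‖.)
L = 0;  M = 0;  N = 33*sqrt(10)/20

Compute the unit normal N̂(u, v) = (-3*sqrt(10)*u*cos(v)/(10*Abs(u)), -3*sqrt(10)*u*sin(v)/(10*Abs(u)), sqrt(10)*u/(10*Abs(u))), and the second partials r_uu, r_uv, r_vv. Take dot products:
  L(u, v) = r_uu · N̂ = 0,
  M(u, v) = r_uv · N̂ = 0,
  N(u, v) = r_vv · N̂ = 3*sqrt(10)*u^2/(10*Abs(u)).
Evaluating at (u, v) = (11/2, pi/3):
  L = 0, M = 0, N = 33*sqrt(10)/20.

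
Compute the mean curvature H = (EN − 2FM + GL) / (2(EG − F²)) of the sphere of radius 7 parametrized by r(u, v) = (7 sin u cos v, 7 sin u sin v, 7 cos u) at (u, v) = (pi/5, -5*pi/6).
H = -1/7

With E = 49, F = 0, G = 49*sin(u)^2, L = -7*sin(u)/Abs(sin(u)), M = 0, N = -7*sin(u)^3/Abs(sin(u)), assemble
  H = (EN − 2FM + GL) / (2(EG − F²)) = -sin(u)/(7*Abs(sin(u))).
At (u, v) = (pi/5, -5*pi/6): H = -1/7.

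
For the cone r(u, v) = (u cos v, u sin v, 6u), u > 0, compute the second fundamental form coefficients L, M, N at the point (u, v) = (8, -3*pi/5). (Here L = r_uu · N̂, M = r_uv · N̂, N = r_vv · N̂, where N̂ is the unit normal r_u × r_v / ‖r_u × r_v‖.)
L = 0;  M = 0;  N = 48*sqrt(37)/37

Compute the unit normal N̂(u, v) = (-6*sqrt(37)*u*cos(v)/(37*Abs(u)), -6*sqrt(37)*u*sin(v)/(37*Abs(u)), sqrt(37)*u/(37*Abs(u))), and the second partials r_uu, r_uv, r_vv. Take dot products:
  L(u, v) = r_uu · N̂ = 0,
  M(u, v) = r_uv · N̂ = 0,
  N(u, v) = r_vv · N̂ = 6*sqrt(37)*u^2/(37*Abs(u)).
Evaluating at (u, v) = (8, -3*pi/5):
  L = 0, M = 0, N = 48*sqrt(37)/37.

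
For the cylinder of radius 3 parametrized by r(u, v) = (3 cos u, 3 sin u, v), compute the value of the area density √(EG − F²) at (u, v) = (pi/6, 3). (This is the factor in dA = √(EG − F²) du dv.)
√(EG − F²)|_{(pi/6, 3)} = 3

E = 9, F = 0, G = 1, so EG − F² = 9. Taking the positive square root: √(EG − F²) = 3. At (u, v) = (pi/6, 3): 3.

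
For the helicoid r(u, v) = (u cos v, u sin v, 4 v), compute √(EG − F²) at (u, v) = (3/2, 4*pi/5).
√(EG − F²)|_{(3/2, 4*pi/5)} = sqrt(73)/2

E = 1, F = 0, G = u^2 + 16; EG − F² = u^2 + 16; √(EG − F²) = sqrt(u^2 + 16). At the given point: sqrt(73)/2.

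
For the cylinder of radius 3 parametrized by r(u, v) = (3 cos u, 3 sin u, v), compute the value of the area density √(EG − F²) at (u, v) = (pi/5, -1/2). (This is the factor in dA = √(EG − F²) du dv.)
√(EG − F²)|_{(pi/5, -1/2)} = 3

E = 9, F = 0, G = 1, so EG − F² = 9. Taking the positive square root: √(EG − F²) = 3. At (u, v) = (pi/5, -1/2): 3.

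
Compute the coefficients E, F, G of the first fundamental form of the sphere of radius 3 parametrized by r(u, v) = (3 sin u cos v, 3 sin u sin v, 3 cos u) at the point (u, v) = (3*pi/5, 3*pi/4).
E = 9;  F = 0;  G = 9*sqrt(5)/8 + 45/8

Partials: r_u = (3*cos(u)*cos(v), 3*sin(v)*cos(u), -3*sin(u)), r_v = (-3*sin(u)*sin(v), 3*sin(u)*cos(v), 0). As functions of (u, v):
  E = r_u · r_u = 9,
  F = r_u · r_v = 0,
  G = r_v · r_v = 9*sin(u)^2.
Evaluating at (u, v) = (3*pi/5, 3*pi/4): E = 9, F = 0, G = 9*sqrt(5)/8 + 45/8.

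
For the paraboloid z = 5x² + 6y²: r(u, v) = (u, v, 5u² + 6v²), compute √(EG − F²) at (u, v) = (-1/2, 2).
√(EG − F²)|_{(-1/2, 2)} = sqrt(602)

E = 100*u^2 + 1, F = 120*u*v, G = 144*v^2 + 1; EG − F² = 100*u^2 + 144*v^2 + 1; √(EG − F²) = sqrt(100*u^2 + 144*v^2 + 1). At the given point: sqrt(602).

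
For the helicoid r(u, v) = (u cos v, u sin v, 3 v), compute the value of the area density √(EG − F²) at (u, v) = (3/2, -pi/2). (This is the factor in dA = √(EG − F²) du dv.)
√(EG − F²)|_{(3/2, -pi/2)} = 3*sqrt(5)/2

E = 1, F = 0, G = u^2 + 9, so EG − F² = u^2 + 9. Taking the positive square root: √(EG − F²) = sqrt(u^2 + 9). At (u, v) = (3/2, -pi/2): 3*sqrt(5)/2.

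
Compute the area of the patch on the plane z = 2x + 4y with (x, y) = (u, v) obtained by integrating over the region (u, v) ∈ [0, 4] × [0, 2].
Area = 8*sqrt(21)

Area = ∫∫ √(EG − F²) du dv with √(EG − F²) = sqrt(21). Integrating over [0, 4] × [0, 2] gives 8*sqrt(21).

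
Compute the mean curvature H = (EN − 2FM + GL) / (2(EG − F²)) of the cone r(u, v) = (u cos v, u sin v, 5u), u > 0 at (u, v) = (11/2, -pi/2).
H = 5*sqrt(26)/286

With E = 26, F = 0, G = u^2, L = 0, M = 0, N = 5*sqrt(26)*u^2/(26*Abs(u)), assemble
  H = (EN − 2FM + GL) / (2(EG − F²)) = 5*sqrt(26)/(52*Abs(u)).
At (u, v) = (11/2, -pi/2): H = 5*sqrt(26)/286.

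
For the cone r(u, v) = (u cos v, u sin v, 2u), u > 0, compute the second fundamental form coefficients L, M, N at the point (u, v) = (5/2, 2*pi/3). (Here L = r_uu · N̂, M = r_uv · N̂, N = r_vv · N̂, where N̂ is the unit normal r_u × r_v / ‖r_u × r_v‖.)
L = 0;  M = 0;  N = sqrt(5)

Compute the unit normal N̂(u, v) = (-2*sqrt(5)*u*cos(v)/(5*Abs(u)), -2*sqrt(5)*u*sin(v)/(5*Abs(u)), sqrt(5)*u/(5*Abs(u))), and the second partials r_uu, r_uv, r_vv. Take dot products:
  L(u, v) = r_uu · N̂ = 0,
  M(u, v) = r_uv · N̂ = 0,
  N(u, v) = r_vv · N̂ = 2*sqrt(5)*u^2/(5*Abs(u)).
Evaluating at (u, v) = (5/2, 2*pi/3):
  L = 0, M = 0, N = sqrt(5).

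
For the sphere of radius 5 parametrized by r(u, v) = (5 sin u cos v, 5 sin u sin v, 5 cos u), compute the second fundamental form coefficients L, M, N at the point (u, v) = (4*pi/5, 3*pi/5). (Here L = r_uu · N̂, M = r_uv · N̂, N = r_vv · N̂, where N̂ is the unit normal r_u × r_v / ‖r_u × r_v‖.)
L = -5;  M = 0;  N = -25/8 + 5*sqrt(5)/8

Compute the unit normal N̂(u, v) = (sin(u)^2*cos(v)/Abs(sin(u)), sin(u)^2*sin(v)/Abs(sin(u)), sin(2*u)/(2*Abs(sin(u)))), and the second partials r_uu, r_uv, r_vv. Take dot products:
  L(u, v) = r_uu · N̂ = -5*sin(u)/Abs(sin(u)),
  M(u, v) = r_uv · N̂ = 0,
  N(u, v) = r_vv · N̂ = -5*sin(u)^3/Abs(sin(u)).
Evaluating at (u, v) = (4*pi/5, 3*pi/5):
  L = -5, M = 0, N = -25/8 + 5*sqrt(5)/8.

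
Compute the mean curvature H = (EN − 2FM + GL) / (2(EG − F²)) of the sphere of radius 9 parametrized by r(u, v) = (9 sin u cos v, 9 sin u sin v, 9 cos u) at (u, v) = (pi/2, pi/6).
H = -1/9

With E = 81, F = 0, G = 81*sin(u)^2, L = -9*sin(u)/Abs(sin(u)), M = 0, N = -9*sin(u)^3/Abs(sin(u)), assemble
  H = (EN − 2FM + GL) / (2(EG − F²)) = -sin(u)/(9*Abs(sin(u))).
At (u, v) = (pi/2, pi/6): H = -1/9.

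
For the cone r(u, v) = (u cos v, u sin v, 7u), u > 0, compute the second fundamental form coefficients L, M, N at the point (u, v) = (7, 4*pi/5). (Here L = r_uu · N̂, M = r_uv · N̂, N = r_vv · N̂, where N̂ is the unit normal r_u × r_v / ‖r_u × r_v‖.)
L = 0;  M = 0;  N = 49*sqrt(2)/10

Compute the unit normal N̂(u, v) = (-7*sqrt(2)*u*cos(v)/(10*Abs(u)), -7*sqrt(2)*u*sin(v)/(10*Abs(u)), sqrt(2)*u/(10*Abs(u))), and the second partials r_uu, r_uv, r_vv. Take dot products:
  L(u, v) = r_uu · N̂ = 0,
  M(u, v) = r_uv · N̂ = 0,
  N(u, v) = r_vv · N̂ = 7*sqrt(2)*u^2/(10*Abs(u)).
Evaluating at (u, v) = (7, 4*pi/5):
  L = 0, M = 0, N = 49*sqrt(2)/10.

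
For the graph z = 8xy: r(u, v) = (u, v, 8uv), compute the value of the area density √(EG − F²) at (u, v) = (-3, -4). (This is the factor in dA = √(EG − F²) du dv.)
√(EG − F²)|_{(-3, -4)} = sqrt(1601)

E = 64*v^2 + 1, F = 64*u*v, G = 64*u^2 + 1, so EG − F² = 64*u^2 + 64*v^2 + 1. Taking the positive square root: √(EG − F²) = sqrt(64*u^2 + 64*v^2 + 1). At (u, v) = (-3, -4): sqrt(1601).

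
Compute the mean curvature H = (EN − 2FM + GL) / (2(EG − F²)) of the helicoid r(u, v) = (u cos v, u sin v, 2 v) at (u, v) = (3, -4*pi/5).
H = 0

With E = 1, F = 0, G = u^2 + 4, L = 0, M = -2/sqrt(u^2 + 4), N = 0, assemble
  H = (EN − 2FM + GL) / (2(EG − F²)) = 0.
At (u, v) = (3, -4*pi/5): H = 0.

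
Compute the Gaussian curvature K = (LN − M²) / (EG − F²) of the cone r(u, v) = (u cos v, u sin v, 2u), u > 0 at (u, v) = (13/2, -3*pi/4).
K = 0

Coefficients of the first fundamental form: E = 5, F = 0, G = u^2.
Coefficients of the second fundamental form: L = 0, M = 0, N = 2*sqrt(5)*u^2/(5*Abs(u)).
Assemble K = (LN − M²)/(EG − F²) = 0. At (u, v) = (13/2, -3*pi/4): K = 0.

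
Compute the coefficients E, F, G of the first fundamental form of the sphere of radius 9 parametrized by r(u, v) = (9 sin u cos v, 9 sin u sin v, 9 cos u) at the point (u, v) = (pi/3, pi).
E = 81;  F = 0;  G = 243/4

Partials: r_u = (9*cos(u)*cos(v), 9*sin(v)*cos(u), -9*sin(u)), r_v = (-9*sin(u)*sin(v), 9*sin(u)*cos(v), 0). As functions of (u, v):
  E = r_u · r_u = 81,
  F = r_u · r_v = 0,
  G = r_v · r_v = 81*sin(u)^2.
Evaluating at (u, v) = (pi/3, pi): E = 81, F = 0, G = 243/4.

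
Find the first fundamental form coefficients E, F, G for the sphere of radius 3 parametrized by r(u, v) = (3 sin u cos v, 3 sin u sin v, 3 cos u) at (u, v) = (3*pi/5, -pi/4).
E = 9;  F = 0;  G = 9*sqrt(5)/8 + 45/8

Partials: r_u = (3*cos(u)*cos(v), 3*sin(v)*cos(u), -3*sin(u)), r_v = (-3*sin(u)*sin(v), 3*sin(u)*cos(v), 0). As functions of (u, v):
  E = r_u · r_u = 9,
  F = r_u · r_v = 0,
  G = r_v · r_v = 9*sin(u)^2.
Evaluating at (u, v) = (3*pi/5, -pi/4): E = 9, F = 0, G = 9*sqrt(5)/8 + 45/8.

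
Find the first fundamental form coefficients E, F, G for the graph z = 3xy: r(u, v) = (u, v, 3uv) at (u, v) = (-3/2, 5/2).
E = 229/4;  F = -135/4;  G = 85/4

Partials: r_u = (1, 0, 3*v), r_v = (0, 1, 3*u). As functions of (u, v):
  E = r_u · r_u = 9*v^2 + 1,
  F = r_u · r_v = 9*u*v,
  G = r_v · r_v = 9*u^2 + 1.
Evaluating at (u, v) = (-3/2, 5/2): E = 229/4, F = -135/4, G = 85/4.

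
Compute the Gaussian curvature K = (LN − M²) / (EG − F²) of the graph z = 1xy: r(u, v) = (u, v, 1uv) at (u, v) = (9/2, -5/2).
K = -4/3025

Coefficients of the first fundamental form: E = v^2 + 1, F = u*v, G = u^2 + 1.
Coefficients of the second fundamental form: L = 0, M = 1/sqrt(u^2 + v^2 + 1), N = 0.
Assemble K = (LN − M²)/(EG − F²) = 1/((u^2*v^2 - (u^2 + 1)*(v^2 + 1))*(u^2 + v^2 + 1)). At (u, v) = (9/2, -5/2): K = -4/3025.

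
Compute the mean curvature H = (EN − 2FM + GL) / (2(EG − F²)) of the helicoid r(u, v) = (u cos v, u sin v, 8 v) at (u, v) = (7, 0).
H = 0

With E = 1, F = 0, G = u^2 + 64, L = 0, M = -8/sqrt(u^2 + 64), N = 0, assemble
  H = (EN − 2FM + GL) / (2(EG − F²)) = 0.
At (u, v) = (7, 0): H = 0.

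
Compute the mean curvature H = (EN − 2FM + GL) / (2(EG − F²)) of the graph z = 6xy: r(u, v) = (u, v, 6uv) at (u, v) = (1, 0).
H = 0

With E = 36*v^2 + 1, F = 36*u*v, G = 36*u^2 + 1, L = 0, M = 6/sqrt(36*u^2 + 36*v^2 + 1), N = 0, assemble
  H = (EN − 2FM + GL) / (2(EG − F²)) = -216*u*v/(36*u^2 + 36*v^2 + 1)^(3/2).
At (u, v) = (1, 0): H = 0.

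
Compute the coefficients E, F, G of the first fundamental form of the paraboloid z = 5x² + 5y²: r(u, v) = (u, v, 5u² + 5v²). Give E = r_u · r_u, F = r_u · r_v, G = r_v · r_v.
E = 100*u^2 + 1;  F = 100*u*v;  G = 100*v^2 + 1

Compute partials: r_u = (1, 0, 10*u), r_v = (0, 1, 10*v). Then
  E = r_u · r_u = 100*u^2 + 1,
  F = r_u · r_v = 100*u*v,
  G = r_v · r_v = 100*v^2 + 1.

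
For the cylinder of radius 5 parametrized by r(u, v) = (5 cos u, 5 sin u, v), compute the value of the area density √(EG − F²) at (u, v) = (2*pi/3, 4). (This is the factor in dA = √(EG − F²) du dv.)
√(EG − F²)|_{(2*pi/3, 4)} = 5

E = 25, F = 0, G = 1, so EG − F² = 25. Taking the positive square root: √(EG − F²) = 5. At (u, v) = (2*pi/3, 4): 5.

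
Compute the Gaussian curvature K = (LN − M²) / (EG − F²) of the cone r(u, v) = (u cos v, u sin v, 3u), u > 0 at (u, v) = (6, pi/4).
K = 0

Coefficients of the first fundamental form: E = 10, F = 0, G = u^2.
Coefficients of the second fundamental form: L = 0, M = 0, N = 3*sqrt(10)*u^2/(10*Abs(u)).
Assemble K = (LN − M²)/(EG − F²) = 0. At (u, v) = (6, pi/4): K = 0.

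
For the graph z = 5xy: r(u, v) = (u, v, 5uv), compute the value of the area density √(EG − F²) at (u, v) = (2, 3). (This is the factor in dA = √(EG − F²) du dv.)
√(EG − F²)|_{(2, 3)} = sqrt(326)

E = 25*v^2 + 1, F = 25*u*v, G = 25*u^2 + 1, so EG − F² = 25*u^2 + 25*v^2 + 1. Taking the positive square root: √(EG − F²) = sqrt(25*u^2 + 25*v^2 + 1). At (u, v) = (2, 3): sqrt(326).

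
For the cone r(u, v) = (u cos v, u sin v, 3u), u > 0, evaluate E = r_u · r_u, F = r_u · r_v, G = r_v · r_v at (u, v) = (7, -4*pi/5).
E = 10;  F = 0;  G = 49

Partials: r_u = (cos(v), sin(v), 3), r_v = (-u*sin(v), u*cos(v), 0). As functions of (u, v):
  E = r_u · r_u = 10,
  F = r_u · r_v = 0,
  G = r_v · r_v = u^2.
Evaluating at (u, v) = (7, -4*pi/5): E = 10, F = 0, G = 49.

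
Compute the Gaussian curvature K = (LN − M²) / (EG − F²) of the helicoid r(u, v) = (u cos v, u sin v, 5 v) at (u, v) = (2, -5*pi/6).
K = -25/841

Coefficients of the first fundamental form: E = 1, F = 0, G = u^2 + 25.
Coefficients of the second fundamental form: L = 0, M = -5/sqrt(u^2 + 25), N = 0.
Assemble K = (LN − M²)/(EG − F²) = -25/(u^2 + 25)^2. At (u, v) = (2, -5*pi/6): K = -25/841.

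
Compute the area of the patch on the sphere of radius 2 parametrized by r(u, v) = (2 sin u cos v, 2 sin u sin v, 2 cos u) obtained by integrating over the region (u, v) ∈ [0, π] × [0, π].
Area = 8*pi

Area = ∫∫ √(EG − F²) du dv with √(EG − F²) = 4*Abs(sin(u)). Integrating over [0, π] × [0, π] gives 8*pi.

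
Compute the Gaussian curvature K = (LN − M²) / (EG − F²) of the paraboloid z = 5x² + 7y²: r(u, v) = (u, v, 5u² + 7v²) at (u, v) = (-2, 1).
K = 140/356409

Coefficients of the first fundamental form: E = 100*u^2 + 1, F = 140*u*v, G = 196*v^2 + 1.
Coefficients of the second fundamental form: L = 10/sqrt(100*u^2 + 196*v^2 + 1), M = 0, N = 14/sqrt(100*u^2 + 196*v^2 + 1).
Assemble K = (LN − M²)/(EG − F²) = 140/(10000*u^4 + 39200*u^2*v^2 + 200*u^2 + 38416*v^4 + 392*v^2 + 1). At (u, v) = (-2, 1): K = 140/356409.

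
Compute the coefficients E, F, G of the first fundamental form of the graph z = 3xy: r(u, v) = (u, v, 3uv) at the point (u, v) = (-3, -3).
E = 82;  F = 81;  G = 82

Partials: r_u = (1, 0, 3*v), r_v = (0, 1, 3*u). As functions of (u, v):
  E = r_u · r_u = 9*v^2 + 1,
  F = r_u · r_v = 9*u*v,
  G = r_v · r_v = 9*u^2 + 1.
Evaluating at (u, v) = (-3, -3): E = 82, F = 81, G = 82.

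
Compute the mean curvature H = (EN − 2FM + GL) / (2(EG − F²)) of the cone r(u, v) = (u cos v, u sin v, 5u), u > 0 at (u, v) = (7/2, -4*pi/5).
H = 5*sqrt(26)/182

With E = 26, F = 0, G = u^2, L = 0, M = 0, N = 5*sqrt(26)*u^2/(26*Abs(u)), assemble
  H = (EN − 2FM + GL) / (2(EG − F²)) = 5*sqrt(26)/(52*Abs(u)).
At (u, v) = (7/2, -4*pi/5): H = 5*sqrt(26)/182.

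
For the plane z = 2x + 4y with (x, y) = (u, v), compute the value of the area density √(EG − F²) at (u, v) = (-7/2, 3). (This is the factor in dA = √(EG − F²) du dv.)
√(EG − F²)|_{(-7/2, 3)} = sqrt(21)

E = 5, F = 8, G = 17, so EG − F² = 21. Taking the positive square root: √(EG − F²) = sqrt(21). At (u, v) = (-7/2, 3): sqrt(21).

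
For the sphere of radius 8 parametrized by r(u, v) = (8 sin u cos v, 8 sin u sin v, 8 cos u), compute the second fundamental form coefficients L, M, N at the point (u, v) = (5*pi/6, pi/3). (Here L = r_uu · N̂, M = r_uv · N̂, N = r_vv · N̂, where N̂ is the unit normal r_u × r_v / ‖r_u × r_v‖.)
L = -8;  M = 0;  N = -2

Compute the unit normal N̂(u, v) = (sin(u)^2*cos(v)/Abs(sin(u)), sin(u)^2*sin(v)/Abs(sin(u)), sin(2*u)/(2*Abs(sin(u)))), and the second partials r_uu, r_uv, r_vv. Take dot products:
  L(u, v) = r_uu · N̂ = -8*sin(u)/Abs(sin(u)),
  M(u, v) = r_uv · N̂ = 0,
  N(u, v) = r_vv · N̂ = -8*sin(u)^3/Abs(sin(u)).
Evaluating at (u, v) = (5*pi/6, pi/3):
  L = -8, M = 0, N = -2.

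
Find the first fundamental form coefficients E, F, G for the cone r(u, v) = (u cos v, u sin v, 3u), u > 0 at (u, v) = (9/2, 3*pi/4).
E = 10;  F = 0;  G = 81/4

Partials: r_u = (cos(v), sin(v), 3), r_v = (-u*sin(v), u*cos(v), 0). As functions of (u, v):
  E = r_u · r_u = 10,
  F = r_u · r_v = 0,
  G = r_v · r_v = u^2.
Evaluating at (u, v) = (9/2, 3*pi/4): E = 10, F = 0, G = 81/4.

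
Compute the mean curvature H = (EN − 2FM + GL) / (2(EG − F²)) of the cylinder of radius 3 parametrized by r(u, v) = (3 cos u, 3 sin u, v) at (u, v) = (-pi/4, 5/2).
H = -1/6

With E = 9, F = 0, G = 1, L = -3, M = 0, N = 0, assemble
  H = (EN − 2FM + GL) / (2(EG − F²)) = -1/6.
At (u, v) = (-pi/4, 5/2): H = -1/6.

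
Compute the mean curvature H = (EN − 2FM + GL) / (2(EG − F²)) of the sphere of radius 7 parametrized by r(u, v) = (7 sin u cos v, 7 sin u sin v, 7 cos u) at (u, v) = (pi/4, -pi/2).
H = -1/7

With E = 49, F = 0, G = 49*sin(u)^2, L = -7*sin(u)/Abs(sin(u)), M = 0, N = -7*sin(u)^3/Abs(sin(u)), assemble
  H = (EN − 2FM + GL) / (2(EG − F²)) = -sin(u)/(7*Abs(sin(u))).
At (u, v) = (pi/4, -pi/2): H = -1/7.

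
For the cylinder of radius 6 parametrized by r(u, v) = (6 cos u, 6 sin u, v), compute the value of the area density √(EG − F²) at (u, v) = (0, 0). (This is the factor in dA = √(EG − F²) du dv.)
√(EG − F²)|_{(0, 0)} = 6

E = 36, F = 0, G = 1, so EG − F² = 36. Taking the positive square root: √(EG − F²) = 6. At (u, v) = (0, 0): 6.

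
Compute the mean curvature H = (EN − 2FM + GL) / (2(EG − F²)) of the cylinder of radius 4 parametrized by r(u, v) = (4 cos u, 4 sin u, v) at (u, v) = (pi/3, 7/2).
H = -1/8

With E = 16, F = 0, G = 1, L = -4, M = 0, N = 0, assemble
  H = (EN − 2FM + GL) / (2(EG − F²)) = -1/8.
At (u, v) = (pi/3, 7/2): H = -1/8.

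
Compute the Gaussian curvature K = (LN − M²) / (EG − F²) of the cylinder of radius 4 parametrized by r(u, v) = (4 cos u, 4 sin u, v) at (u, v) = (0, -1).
K = 0

Coefficients of the first fundamental form: E = 16, F = 0, G = 1.
Coefficients of the second fundamental form: L = -4, M = 0, N = 0.
Assemble K = (LN − M²)/(EG − F²) = 0. At (u, v) = (0, -1): K = 0.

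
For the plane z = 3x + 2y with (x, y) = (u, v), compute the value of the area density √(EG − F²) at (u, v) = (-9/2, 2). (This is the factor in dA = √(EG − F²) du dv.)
√(EG − F²)|_{(-9/2, 2)} = sqrt(14)

E = 10, F = 6, G = 5, so EG − F² = 14. Taking the positive square root: √(EG − F²) = sqrt(14). At (u, v) = (-9/2, 2): sqrt(14).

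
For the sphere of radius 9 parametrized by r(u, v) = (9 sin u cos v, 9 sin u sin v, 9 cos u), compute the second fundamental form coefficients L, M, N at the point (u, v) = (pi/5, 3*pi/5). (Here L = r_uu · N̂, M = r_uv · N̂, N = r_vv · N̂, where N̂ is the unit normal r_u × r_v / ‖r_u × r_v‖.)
L = -9;  M = 0;  N = -45/8 + 9*sqrt(5)/8

Compute the unit normal N̂(u, v) = (sin(u)^2*cos(v)/Abs(sin(u)), sin(u)^2*sin(v)/Abs(sin(u)), sin(2*u)/(2*Abs(sin(u)))), and the second partials r_uu, r_uv, r_vv. Take dot products:
  L(u, v) = r_uu · N̂ = -9*sin(u)/Abs(sin(u)),
  M(u, v) = r_uv · N̂ = 0,
  N(u, v) = r_vv · N̂ = -9*sin(u)^3/Abs(sin(u)).
Evaluating at (u, v) = (pi/5, 3*pi/5):
  L = -9, M = 0, N = -45/8 + 9*sqrt(5)/8.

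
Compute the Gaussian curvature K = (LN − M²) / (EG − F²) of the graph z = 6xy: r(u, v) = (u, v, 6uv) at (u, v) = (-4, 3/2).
K = -9/108241

Coefficients of the first fundamental form: E = 36*v^2 + 1, F = 36*u*v, G = 36*u^2 + 1.
Coefficients of the second fundamental form: L = 0, M = 6/sqrt(36*u^2 + 36*v^2 + 1), N = 0.
Assemble K = (LN − M²)/(EG − F²) = -36/(1296*u^4 + 2592*u^2*v^2 + 72*u^2 + 1296*v^4 + 72*v^2 + 1). At (u, v) = (-4, 3/2): K = -9/108241.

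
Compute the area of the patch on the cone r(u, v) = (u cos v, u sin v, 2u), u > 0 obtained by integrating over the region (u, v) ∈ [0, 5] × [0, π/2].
Area = 25*sqrt(5)*pi/4

Area = ∫∫ √(EG − F²) du dv with √(EG − F²) = sqrt(5)*Abs(u). Integrating over [0, 5] × [0, π/2] gives 25*sqrt(5)*pi/4.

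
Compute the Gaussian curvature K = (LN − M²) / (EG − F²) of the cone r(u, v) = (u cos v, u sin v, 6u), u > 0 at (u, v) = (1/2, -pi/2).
K = 0

Coefficients of the first fundamental form: E = 37, F = 0, G = u^2.
Coefficients of the second fundamental form: L = 0, M = 0, N = 6*sqrt(37)*u^2/(37*Abs(u)).
Assemble K = (LN − M²)/(EG − F²) = 0. At (u, v) = (1/2, -pi/2): K = 0.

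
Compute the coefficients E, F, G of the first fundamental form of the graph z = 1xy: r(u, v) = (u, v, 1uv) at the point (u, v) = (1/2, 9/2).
E = 85/4;  F = 9/4;  G = 5/4

Partials: r_u = (1, 0, v), r_v = (0, 1, u). As functions of (u, v):
  E = r_u · r_u = v^2 + 1,
  F = r_u · r_v = u*v,
  G = r_v · r_v = u^2 + 1.
Evaluating at (u, v) = (1/2, 9/2): E = 85/4, F = 9/4, G = 5/4.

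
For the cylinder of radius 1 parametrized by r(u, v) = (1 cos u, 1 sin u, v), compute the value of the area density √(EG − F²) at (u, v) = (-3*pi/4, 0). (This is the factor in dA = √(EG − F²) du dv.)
√(EG − F²)|_{(-3*pi/4, 0)} = 1

E = 1, F = 0, G = 1, so EG − F² = 1. Taking the positive square root: √(EG − F²) = 1. At (u, v) = (-3*pi/4, 0): 1.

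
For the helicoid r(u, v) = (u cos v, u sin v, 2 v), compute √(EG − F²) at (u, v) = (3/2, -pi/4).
√(EG − F²)|_{(3/2, -pi/4)} = 5/2

E = 1, F = 0, G = u^2 + 4; EG − F² = u^2 + 4; √(EG − F²) = sqrt(u^2 + 4). At the given point: 5/2.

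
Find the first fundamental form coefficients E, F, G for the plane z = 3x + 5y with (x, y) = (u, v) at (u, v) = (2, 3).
E = 10;  F = 15;  G = 26

Partials: r_u = (1, 0, 3), r_v = (0, 1, 5). As functions of (u, v):
  E = r_u · r_u = 10,
  F = r_u · r_v = 15,
  G = r_v · r_v = 26.
Evaluating at (u, v) = (2, 3): E = 10, F = 15, G = 26.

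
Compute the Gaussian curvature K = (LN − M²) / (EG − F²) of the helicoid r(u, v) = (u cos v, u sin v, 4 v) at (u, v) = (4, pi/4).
K = -1/64

Coefficients of the first fundamental form: E = 1, F = 0, G = u^2 + 16.
Coefficients of the second fundamental form: L = 0, M = -4/sqrt(u^2 + 16), N = 0.
Assemble K = (LN − M²)/(EG − F²) = -16/(u^2 + 16)^2. At (u, v) = (4, pi/4): K = -1/64.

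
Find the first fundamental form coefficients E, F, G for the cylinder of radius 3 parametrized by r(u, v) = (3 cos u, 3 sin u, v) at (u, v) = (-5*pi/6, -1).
E = 9;  F = 0;  G = 1

Partials: r_u = (-3*sin(u), 3*cos(u), 0), r_v = (0, 0, 1). As functions of (u, v):
  E = r_u · r_u = 9,
  F = r_u · r_v = 0,
  G = r_v · r_v = 1.
Evaluating at (u, v) = (-5*pi/6, -1): E = 9, F = 0, G = 1.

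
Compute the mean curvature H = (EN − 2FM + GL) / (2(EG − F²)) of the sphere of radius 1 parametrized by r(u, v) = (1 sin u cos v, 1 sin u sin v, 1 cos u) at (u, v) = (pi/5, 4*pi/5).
H = -1

With E = 1, F = 0, G = sin(u)^2, L = -sin(u)/Abs(sin(u)), M = 0, N = -sin(u)^3/Abs(sin(u)), assemble
  H = (EN − 2FM + GL) / (2(EG − F²)) = -sin(u)/Abs(sin(u)).
At (u, v) = (pi/5, 4*pi/5): H = -1.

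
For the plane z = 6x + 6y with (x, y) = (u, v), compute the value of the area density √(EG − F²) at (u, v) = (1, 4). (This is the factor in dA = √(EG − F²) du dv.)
√(EG − F²)|_{(1, 4)} = sqrt(73)

E = 37, F = 36, G = 37, so EG − F² = 73. Taking the positive square root: √(EG − F²) = sqrt(73). At (u, v) = (1, 4): sqrt(73).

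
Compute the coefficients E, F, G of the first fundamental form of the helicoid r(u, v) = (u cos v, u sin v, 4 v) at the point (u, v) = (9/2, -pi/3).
E = 1;  F = 0;  G = 145/4

Partials: r_u = (cos(v), sin(v), 0), r_v = (-u*sin(v), u*cos(v), 4). As functions of (u, v):
  E = r_u · r_u = 1,
  F = r_u · r_v = 0,
  G = r_v · r_v = u^2 + 16.
Evaluating at (u, v) = (9/2, -pi/3): E = 1, F = 0, G = 145/4.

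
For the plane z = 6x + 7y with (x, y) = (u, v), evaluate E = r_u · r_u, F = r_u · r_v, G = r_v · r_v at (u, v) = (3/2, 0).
E = 37;  F = 42;  G = 50

Partials: r_u = (1, 0, 6), r_v = (0, 1, 7). As functions of (u, v):
  E = r_u · r_u = 37,
  F = r_u · r_v = 42,
  G = r_v · r_v = 50.
Evaluating at (u, v) = (3/2, 0): E = 37, F = 42, G = 50.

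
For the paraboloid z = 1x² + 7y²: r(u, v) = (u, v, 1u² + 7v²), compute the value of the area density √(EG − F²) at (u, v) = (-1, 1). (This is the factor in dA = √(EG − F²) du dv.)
√(EG − F²)|_{(-1, 1)} = sqrt(201)

E = 4*u^2 + 1, F = 28*u*v, G = 196*v^2 + 1, so EG − F² = 4*u^2 + 196*v^2 + 1. Taking the positive square root: √(EG − F²) = sqrt(4*u^2 + 196*v^2 + 1). At (u, v) = (-1, 1): sqrt(201).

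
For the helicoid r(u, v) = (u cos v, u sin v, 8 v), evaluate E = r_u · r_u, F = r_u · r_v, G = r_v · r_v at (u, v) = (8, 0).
E = 1;  F = 0;  G = 128

Partials: r_u = (cos(v), sin(v), 0), r_v = (-u*sin(v), u*cos(v), 8). As functions of (u, v):
  E = r_u · r_u = 1,
  F = r_u · r_v = 0,
  G = r_v · r_v = u^2 + 64.
Evaluating at (u, v) = (8, 0): E = 1, F = 0, G = 128.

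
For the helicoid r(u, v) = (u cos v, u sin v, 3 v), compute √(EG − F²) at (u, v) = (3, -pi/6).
√(EG − F²)|_{(3, -pi/6)} = 3*sqrt(2)

E = 1, F = 0, G = u^2 + 9; EG − F² = u^2 + 9; √(EG − F²) = sqrt(u^2 + 9). At the given point: 3*sqrt(2).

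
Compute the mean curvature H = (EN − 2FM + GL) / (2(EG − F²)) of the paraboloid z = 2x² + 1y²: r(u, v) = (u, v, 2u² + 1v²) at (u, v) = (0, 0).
H = 3

With E = 16*u^2 + 1, F = 8*u*v, G = 4*v^2 + 1, L = 4/sqrt(16*u^2 + 4*v^2 + 1), M = 0, N = 2/sqrt(16*u^2 + 4*v^2 + 1), assemble
  H = (EN − 2FM + GL) / (2(EG − F²)) = (16*u^2 + 8*v^2 + 3)/(16*u^2 + 4*v^2 + 1)^(3/2).
At (u, v) = (0, 0): H = 3.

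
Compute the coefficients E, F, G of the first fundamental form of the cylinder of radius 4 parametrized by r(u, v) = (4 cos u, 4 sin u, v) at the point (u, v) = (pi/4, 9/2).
E = 16;  F = 0;  G = 1

Partials: r_u = (-4*sin(u), 4*cos(u), 0), r_v = (0, 0, 1). As functions of (u, v):
  E = r_u · r_u = 16,
  F = r_u · r_v = 0,
  G = r_v · r_v = 1.
Evaluating at (u, v) = (pi/4, 9/2): E = 16, F = 0, G = 1.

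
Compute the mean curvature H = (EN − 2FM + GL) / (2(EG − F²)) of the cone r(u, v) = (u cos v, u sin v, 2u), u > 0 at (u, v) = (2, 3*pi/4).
H = sqrt(5)/10

With E = 5, F = 0, G = u^2, L = 0, M = 0, N = 2*sqrt(5)*u^2/(5*Abs(u)), assemble
  H = (EN − 2FM + GL) / (2(EG − F²)) = sqrt(5)/(5*Abs(u)).
At (u, v) = (2, 3*pi/4): H = sqrt(5)/10.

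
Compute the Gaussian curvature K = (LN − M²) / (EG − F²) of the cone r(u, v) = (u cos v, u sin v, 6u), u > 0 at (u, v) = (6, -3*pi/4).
K = 0

Coefficients of the first fundamental form: E = 37, F = 0, G = u^2.
Coefficients of the second fundamental form: L = 0, M = 0, N = 6*sqrt(37)*u^2/(37*Abs(u)).
Assemble K = (LN − M²)/(EG − F²) = 0. At (u, v) = (6, -3*pi/4): K = 0.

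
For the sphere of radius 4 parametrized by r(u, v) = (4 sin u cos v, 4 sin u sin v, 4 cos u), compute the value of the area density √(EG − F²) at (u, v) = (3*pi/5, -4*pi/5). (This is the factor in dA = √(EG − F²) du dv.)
√(EG − F²)|_{(3*pi/5, -4*pi/5)} = 4*sqrt(2*sqrt(5) + 10)

E = 16, F = 0, G = 16*sin(u)^2, so EG − F² = 256*sin(u)^2. Taking the positive square root: √(EG − F²) = 16*Abs(sin(u)). At (u, v) = (3*pi/5, -4*pi/5): 4*sqrt(2*sqrt(5) + 10).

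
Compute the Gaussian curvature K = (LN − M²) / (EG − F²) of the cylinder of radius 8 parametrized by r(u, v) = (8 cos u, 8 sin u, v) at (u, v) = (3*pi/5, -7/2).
K = 0

Coefficients of the first fundamental form: E = 64, F = 0, G = 1.
Coefficients of the second fundamental form: L = -8, M = 0, N = 0.
Assemble K = (LN − M²)/(EG − F²) = 0. At (u, v) = (3*pi/5, -7/2): K = 0.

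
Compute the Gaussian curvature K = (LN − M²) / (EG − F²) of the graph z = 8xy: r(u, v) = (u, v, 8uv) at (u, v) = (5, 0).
K = -64/2563201

Coefficients of the first fundamental form: E = 64*v^2 + 1, F = 64*u*v, G = 64*u^2 + 1.
Coefficients of the second fundamental form: L = 0, M = 8/sqrt(64*u^2 + 64*v^2 + 1), N = 0.
Assemble K = (LN − M²)/(EG − F²) = -64/(4096*u^4 + 8192*u^2*v^2 + 128*u^2 + 4096*v^4 + 128*v^2 + 1). At (u, v) = (5, 0): K = -64/2563201.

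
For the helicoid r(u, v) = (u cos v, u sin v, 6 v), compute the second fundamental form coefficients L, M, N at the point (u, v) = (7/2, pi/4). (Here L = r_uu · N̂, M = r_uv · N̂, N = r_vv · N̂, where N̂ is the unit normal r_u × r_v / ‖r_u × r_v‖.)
L = 0;  M = -12*sqrt(193)/193;  N = 0

Compute the unit normal N̂(u, v) = (6*sin(v)/sqrt(u^2 + 36), -6*cos(v)/sqrt(u^2 + 36), u/sqrt(u^2 + 36)), and the second partials r_uu, r_uv, r_vv. Take dot products:
  L(u, v) = r_uu · N̂ = 0,
  M(u, v) = r_uv · N̂ = -6/sqrt(u^2 + 36),
  N(u, v) = r_vv · N̂ = 0.
Evaluating at (u, v) = (7/2, pi/4):
  L = 0, M = -12*sqrt(193)/193, N = 0.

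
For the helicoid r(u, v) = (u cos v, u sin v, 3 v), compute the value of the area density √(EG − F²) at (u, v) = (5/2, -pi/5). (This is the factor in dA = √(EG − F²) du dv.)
√(EG − F²)|_{(5/2, -pi/5)} = sqrt(61)/2

E = 1, F = 0, G = u^2 + 9, so EG − F² = u^2 + 9. Taking the positive square root: √(EG − F²) = sqrt(u^2 + 9). At (u, v) = (5/2, -pi/5): sqrt(61)/2.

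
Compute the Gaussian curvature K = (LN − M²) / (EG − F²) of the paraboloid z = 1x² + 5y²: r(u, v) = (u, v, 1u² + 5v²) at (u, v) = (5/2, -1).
K = 5/3969

Coefficients of the first fundamental form: E = 4*u^2 + 1, F = 20*u*v, G = 100*v^2 + 1.
Coefficients of the second fundamental form: L = 2/sqrt(4*u^2 + 100*v^2 + 1), M = 0, N = 10/sqrt(4*u^2 + 100*v^2 + 1).
Assemble K = (LN − M²)/(EG − F²) = 20/(16*u^4 + 800*u^2*v^2 + 8*u^2 + 10000*v^4 + 200*v^2 + 1). At (u, v) = (5/2, -1): K = 5/3969.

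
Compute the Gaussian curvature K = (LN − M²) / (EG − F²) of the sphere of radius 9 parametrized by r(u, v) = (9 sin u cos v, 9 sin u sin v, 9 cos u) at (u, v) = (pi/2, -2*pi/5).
K = 1/81

Coefficients of the first fundamental form: E = 81, F = 0, G = 81*sin(u)^2.
Coefficients of the second fundamental form: L = -9*sin(u)/Abs(sin(u)), M = 0, N = -9*sin(u)^3/Abs(sin(u)).
Assemble K = (LN − M²)/(EG − F²) = 1/81. At (u, v) = (pi/2, -2*pi/5): K = 1/81.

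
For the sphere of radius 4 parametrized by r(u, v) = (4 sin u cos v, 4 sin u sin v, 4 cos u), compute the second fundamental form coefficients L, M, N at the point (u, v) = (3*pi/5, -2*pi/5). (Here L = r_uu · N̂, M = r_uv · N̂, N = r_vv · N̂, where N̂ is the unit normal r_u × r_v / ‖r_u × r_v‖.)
L = -4;  M = 0;  N = -5/2 - sqrt(5)/2

Compute the unit normal N̂(u, v) = (sin(u)^2*cos(v)/Abs(sin(u)), sin(u)^2*sin(v)/Abs(sin(u)), sin(2*u)/(2*Abs(sin(u)))), and the second partials r_uu, r_uv, r_vv. Take dot products:
  L(u, v) = r_uu · N̂ = -4*sin(u)/Abs(sin(u)),
  M(u, v) = r_uv · N̂ = 0,
  N(u, v) = r_vv · N̂ = -4*sin(u)^3/Abs(sin(u)).
Evaluating at (u, v) = (3*pi/5, -2*pi/5):
  L = -4, M = 0, N = -5/2 - sqrt(5)/2.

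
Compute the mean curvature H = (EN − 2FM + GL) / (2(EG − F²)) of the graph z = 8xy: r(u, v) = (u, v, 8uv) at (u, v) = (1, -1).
H = 512*sqrt(129)/16641

With E = 64*v^2 + 1, F = 64*u*v, G = 64*u^2 + 1, L = 0, M = 8/sqrt(64*u^2 + 64*v^2 + 1), N = 0, assemble
  H = (EN − 2FM + GL) / (2(EG − F²)) = -512*u*v/(64*u^2 + 64*v^2 + 1)^(3/2).
At (u, v) = (1, -1): H = 512*sqrt(129)/16641.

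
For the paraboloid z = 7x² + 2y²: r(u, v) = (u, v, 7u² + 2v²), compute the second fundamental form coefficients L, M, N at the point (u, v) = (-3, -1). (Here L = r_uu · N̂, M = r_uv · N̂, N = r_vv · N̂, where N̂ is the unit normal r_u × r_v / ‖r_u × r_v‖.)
L = 14*sqrt(1781)/1781;  M = 0;  N = 4*sqrt(1781)/1781

Compute the unit normal N̂(u, v) = (-14*u/sqrt(196*u^2 + 16*v^2 + 1), -4*v/sqrt(196*u^2 + 16*v^2 + 1), 1/sqrt(196*u^2 + 16*v^2 + 1)), and the second partials r_uu, r_uv, r_vv. Take dot products:
  L(u, v) = r_uu · N̂ = 14/sqrt(196*u^2 + 16*v^2 + 1),
  M(u, v) = r_uv · N̂ = 0,
  N(u, v) = r_vv · N̂ = 4/sqrt(196*u^2 + 16*v^2 + 1).
Evaluating at (u, v) = (-3, -1):
  L = 14*sqrt(1781)/1781, M = 0, N = 4*sqrt(1781)/1781.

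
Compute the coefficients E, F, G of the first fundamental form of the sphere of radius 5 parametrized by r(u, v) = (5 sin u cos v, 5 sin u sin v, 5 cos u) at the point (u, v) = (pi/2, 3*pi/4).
E = 25;  F = 0;  G = 25

Partials: r_u = (5*cos(u)*cos(v), 5*sin(v)*cos(u), -5*sin(u)), r_v = (-5*sin(u)*sin(v), 5*sin(u)*cos(v), 0). As functions of (u, v):
  E = r_u · r_u = 25,
  F = r_u · r_v = 0,
  G = r_v · r_v = 25*sin(u)^2.
Evaluating at (u, v) = (pi/2, 3*pi/4): E = 25, F = 0, G = 25.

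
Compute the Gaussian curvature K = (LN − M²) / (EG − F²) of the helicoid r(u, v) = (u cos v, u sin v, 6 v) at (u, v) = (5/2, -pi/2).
K = -576/28561

Coefficients of the first fundamental form: E = 1, F = 0, G = u^2 + 36.
Coefficients of the second fundamental form: L = 0, M = -6/sqrt(u^2 + 36), N = 0.
Assemble K = (LN − M²)/(EG − F²) = -36/(u^2 + 36)^2. At (u, v) = (5/2, -pi/2): K = -576/28561.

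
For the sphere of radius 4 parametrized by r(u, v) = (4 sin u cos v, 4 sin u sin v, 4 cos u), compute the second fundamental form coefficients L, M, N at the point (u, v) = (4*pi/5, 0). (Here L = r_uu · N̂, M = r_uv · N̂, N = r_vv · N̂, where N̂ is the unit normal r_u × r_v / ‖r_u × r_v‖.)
L = -4;  M = 0;  N = -5/2 + sqrt(5)/2

Compute the unit normal N̂(u, v) = (sin(u)^2*cos(v)/Abs(sin(u)), sin(u)^2*sin(v)/Abs(sin(u)), sin(2*u)/(2*Abs(sin(u)))), and the second partials r_uu, r_uv, r_vv. Take dot products:
  L(u, v) = r_uu · N̂ = -4*sin(u)/Abs(sin(u)),
  M(u, v) = r_uv · N̂ = 0,
  N(u, v) = r_vv · N̂ = -4*sin(u)^3/Abs(sin(u)).
Evaluating at (u, v) = (4*pi/5, 0):
  L = -4, M = 0, N = -5/2 + sqrt(5)/2.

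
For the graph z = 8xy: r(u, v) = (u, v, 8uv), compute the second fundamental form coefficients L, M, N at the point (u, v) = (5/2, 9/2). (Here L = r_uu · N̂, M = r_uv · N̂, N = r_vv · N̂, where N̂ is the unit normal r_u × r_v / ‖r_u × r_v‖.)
L = 0;  M = 8*sqrt(1697)/1697;  N = 0

Compute the unit normal N̂(u, v) = (-8*v/sqrt(64*u^2 + 64*v^2 + 1), -8*u/sqrt(64*u^2 + 64*v^2 + 1), 1/sqrt(64*u^2 + 64*v^2 + 1)), and the second partials r_uu, r_uv, r_vv. Take dot products:
  L(u, v) = r_uu · N̂ = 0,
  M(u, v) = r_uv · N̂ = 8/sqrt(64*u^2 + 64*v^2 + 1),
  N(u, v) = r_vv · N̂ = 0.
Evaluating at (u, v) = (5/2, 9/2):
  L = 0, M = 8*sqrt(1697)/1697, N = 0.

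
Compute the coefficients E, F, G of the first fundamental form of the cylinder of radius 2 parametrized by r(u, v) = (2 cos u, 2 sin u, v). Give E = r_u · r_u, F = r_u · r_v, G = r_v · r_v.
E = 4;  F = 0;  G = 1

Compute partials: r_u = (-2*sin(u), 2*cos(u), 0), r_v = (0, 0, 1). Then
  E = r_u · r_u = 4,
  F = r_u · r_v = 0,
  G = r_v · r_v = 1.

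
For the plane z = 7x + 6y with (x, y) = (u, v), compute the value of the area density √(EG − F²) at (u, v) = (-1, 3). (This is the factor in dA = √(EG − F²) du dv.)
√(EG − F²)|_{(-1, 3)} = sqrt(86)

E = 50, F = 42, G = 37, so EG − F² = 86. Taking the positive square root: √(EG − F²) = sqrt(86). At (u, v) = (-1, 3): sqrt(86).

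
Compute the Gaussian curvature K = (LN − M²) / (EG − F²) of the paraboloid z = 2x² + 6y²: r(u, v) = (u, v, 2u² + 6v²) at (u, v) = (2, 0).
K = 48/4225

Coefficients of the first fundamental form: E = 16*u^2 + 1, F = 48*u*v, G = 144*v^2 + 1.
Coefficients of the second fundamental form: L = 4/sqrt(16*u^2 + 144*v^2 + 1), M = 0, N = 12/sqrt(16*u^2 + 144*v^2 + 1).
Assemble K = (LN − M²)/(EG − F²) = 48/(256*u^4 + 4608*u^2*v^2 + 32*u^2 + 20736*v^4 + 288*v^2 + 1). At (u, v) = (2, 0): K = 48/4225.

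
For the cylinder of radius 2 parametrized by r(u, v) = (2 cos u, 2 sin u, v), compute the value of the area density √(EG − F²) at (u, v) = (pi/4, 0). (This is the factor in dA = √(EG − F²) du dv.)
√(EG − F²)|_{(pi/4, 0)} = 2

E = 4, F = 0, G = 1, so EG − F² = 4. Taking the positive square root: √(EG − F²) = 2. At (u, v) = (pi/4, 0): 2.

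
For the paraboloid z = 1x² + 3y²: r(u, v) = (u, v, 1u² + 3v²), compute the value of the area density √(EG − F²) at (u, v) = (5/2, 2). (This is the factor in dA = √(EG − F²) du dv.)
√(EG − F²)|_{(5/2, 2)} = sqrt(170)

E = 4*u^2 + 1, F = 12*u*v, G = 36*v^2 + 1, so EG − F² = 4*u^2 + 36*v^2 + 1. Taking the positive square root: √(EG − F²) = sqrt(4*u^2 + 36*v^2 + 1). At (u, v) = (5/2, 2): sqrt(170).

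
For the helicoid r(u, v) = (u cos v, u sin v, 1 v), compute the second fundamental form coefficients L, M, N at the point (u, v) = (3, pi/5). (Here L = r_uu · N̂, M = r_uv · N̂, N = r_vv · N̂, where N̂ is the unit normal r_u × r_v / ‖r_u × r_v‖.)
L = 0;  M = -sqrt(10)/10;  N = 0

Compute the unit normal N̂(u, v) = (sin(v)/sqrt(u^2 + 1), -cos(v)/sqrt(u^2 + 1), u/sqrt(u^2 + 1)), and the second partials r_uu, r_uv, r_vv. Take dot products:
  L(u, v) = r_uu · N̂ = 0,
  M(u, v) = r_uv · N̂ = -1/sqrt(u^2 + 1),
  N(u, v) = r_vv · N̂ = 0.
Evaluating at (u, v) = (3, pi/5):
  L = 0, M = -sqrt(10)/10, N = 0.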